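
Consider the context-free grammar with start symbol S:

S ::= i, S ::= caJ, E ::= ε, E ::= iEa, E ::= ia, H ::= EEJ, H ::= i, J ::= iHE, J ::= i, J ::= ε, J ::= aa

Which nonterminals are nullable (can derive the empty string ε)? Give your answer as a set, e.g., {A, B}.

{E, H, J}

Directly nullable (have an ε-rule): {E, J}.
H is nullable via H -> EEJ (every symbol on the right is already known nullable).
Not nullable: S — each has a terminal in every rule's right-hand side or depends on a non-nullable symbol.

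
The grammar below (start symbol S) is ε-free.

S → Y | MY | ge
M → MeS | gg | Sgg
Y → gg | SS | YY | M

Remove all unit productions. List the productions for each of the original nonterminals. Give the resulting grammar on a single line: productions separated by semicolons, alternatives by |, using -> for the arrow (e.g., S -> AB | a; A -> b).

Unit productions: S->Y, Y->M.
Unit pairs (A ⇒* B via units): (S,M), (S,Y), (Y,M).
S: inherits non-unit rules of {M, S, Y} → MY | MeS | SS | Sgg | YY | ge | gg.
M: inherits non-unit rules of {M} → MeS | Sgg | gg.
Y: inherits non-unit rules of {M, Y} → MeS | SS | Sgg | YY | gg.

S -> MY | SS | YY | ge | gg | MeS | Sgg; M -> gg | MeS | Sgg; Y -> SS | YY | gg | MeS | Sgg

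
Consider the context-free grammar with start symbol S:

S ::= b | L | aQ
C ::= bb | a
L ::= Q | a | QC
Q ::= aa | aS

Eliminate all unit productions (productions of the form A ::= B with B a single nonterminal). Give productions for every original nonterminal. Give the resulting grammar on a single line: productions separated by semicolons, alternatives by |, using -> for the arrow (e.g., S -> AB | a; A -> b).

S -> a | b | QC | aQ | aS | aa; C -> a | bb; L -> a | QC | aS | aa; Q -> aS | aa

Unit productions: L->Q, S->L.
Unit pairs (A ⇒* B via units): (L,Q), (S,L), (S,Q).
S: inherits non-unit rules of {L, Q, S} → QC | a | aQ | aS | aa | b.
C: inherits non-unit rules of {C} → a | bb.
L: inherits non-unit rules of {L, Q} → QC | a | aS | aa.
Q: inherits non-unit rules of {Q} → aS | aa.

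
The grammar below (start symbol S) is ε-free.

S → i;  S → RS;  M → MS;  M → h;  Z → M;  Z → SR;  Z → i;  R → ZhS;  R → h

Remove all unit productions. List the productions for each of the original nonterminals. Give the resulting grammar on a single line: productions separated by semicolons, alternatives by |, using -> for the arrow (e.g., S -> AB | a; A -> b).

Unit productions: Z->M.
Unit pairs (A ⇒* B via units): (Z,M).
S: inherits non-unit rules of {S} → RS | i.
M: inherits non-unit rules of {M} → MS | h.
R: inherits non-unit rules of {R} → ZhS | h.
Z: inherits non-unit rules of {M, Z} → MS | SR | h | i.

S -> i | RS; M -> h | MS; R -> h | ZhS; Z -> h | i | MS | SR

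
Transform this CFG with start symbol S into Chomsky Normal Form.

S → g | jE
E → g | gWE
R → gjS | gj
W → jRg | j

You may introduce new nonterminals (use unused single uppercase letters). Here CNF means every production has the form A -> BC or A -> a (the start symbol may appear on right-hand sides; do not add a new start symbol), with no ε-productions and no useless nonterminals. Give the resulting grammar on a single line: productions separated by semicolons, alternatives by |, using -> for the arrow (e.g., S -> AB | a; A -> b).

S -> g | BE; A -> g; B -> j; C -> WE; D -> BS; E -> g | AC; F -> RA; R -> AB | AD; W -> j | BF

No ε-productions.
No unit productions to eliminate.
TERM: introduce A -> g, B -> j and substitute in every rule of length ≥2.
BIN: E -> AWE becomes E -> AC, C -> WE; R -> ABS becomes R -> AD, D -> BS; W -> BRA becomes W -> BF, F -> RA.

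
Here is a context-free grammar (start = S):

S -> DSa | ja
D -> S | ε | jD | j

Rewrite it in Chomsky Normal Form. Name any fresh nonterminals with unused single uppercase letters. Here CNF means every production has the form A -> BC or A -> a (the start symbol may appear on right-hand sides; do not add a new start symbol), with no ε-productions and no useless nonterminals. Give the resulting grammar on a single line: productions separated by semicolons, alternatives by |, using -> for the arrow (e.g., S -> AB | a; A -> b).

S -> BA | DE | SA; A -> a; B -> j; C -> SA; D -> j | BA | BD | DC | SA; E -> SA

Nullable: {D}; after ε-elimination: S -> Sa | ja | DSa; D -> S | j | jD.
After unit-elimination: S -> Sa | ja | DSa; D -> j | Sa | jD | ja | DSa.
TERM: introduce A -> a, B -> j and substitute in every rule of length ≥2.
BIN: D -> DSA becomes D -> DC, C -> SA; S -> DSA becomes S -> DE, E -> SA.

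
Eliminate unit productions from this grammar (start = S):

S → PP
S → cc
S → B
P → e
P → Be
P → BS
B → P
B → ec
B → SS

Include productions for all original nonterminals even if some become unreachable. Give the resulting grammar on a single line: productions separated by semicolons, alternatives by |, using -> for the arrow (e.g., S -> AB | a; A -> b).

S -> e | BS | Be | PP | SS | cc | ec; B -> e | BS | Be | SS | ec; P -> e | BS | Be

Unit productions: B->P, S->B.
Unit pairs (A ⇒* B via units): (B,P), (S,B), (S,P).
S: inherits non-unit rules of {B, P, S} → BS | Be | PP | SS | cc | e | ec.
B: inherits non-unit rules of {B, P} → BS | Be | SS | e | ec.
P: inherits non-unit rules of {P} → BS | Be | e.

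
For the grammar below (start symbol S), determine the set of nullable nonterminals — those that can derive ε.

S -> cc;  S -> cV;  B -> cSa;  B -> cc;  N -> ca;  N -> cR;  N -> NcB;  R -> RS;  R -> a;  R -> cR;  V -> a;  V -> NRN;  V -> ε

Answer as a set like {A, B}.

Directly nullable (have an ε-rule): {V}.
Not nullable: B, N, R, S — each has a terminal in every rule's right-hand side or depends on a non-nullable symbol.

{V}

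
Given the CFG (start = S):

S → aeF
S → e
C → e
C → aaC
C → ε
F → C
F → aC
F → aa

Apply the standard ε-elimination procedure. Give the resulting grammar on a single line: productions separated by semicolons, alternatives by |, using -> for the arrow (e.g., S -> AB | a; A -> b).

Nullable set: {C, F}.
S -> aeF: F nullable, giving ae | aeF.
Drop C -> ε.
C -> aaC: C nullable, giving aa | aaC.
F -> C: C nullable, giving C.
F -> aC: C nullable, giving a | aC.
Unchanged (no nullable symbols): S -> e; C -> e; F -> aa.

S -> e | ae | aeF; C -> e | aa | aaC; F -> C | a | aC | aa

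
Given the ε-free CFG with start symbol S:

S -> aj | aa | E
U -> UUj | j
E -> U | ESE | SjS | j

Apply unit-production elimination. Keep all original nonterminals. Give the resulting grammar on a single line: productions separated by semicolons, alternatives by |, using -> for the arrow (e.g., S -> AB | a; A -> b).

Unit productions: E->U, S->E.
Unit pairs (A ⇒* B via units): (E,U), (S,E), (S,U).
S: inherits non-unit rules of {E, S, U} → ESE | SjS | UUj | aa | aj | j.
E: inherits non-unit rules of {E, U} → ESE | SjS | UUj | j.
U: inherits non-unit rules of {U} → UUj | j.

S -> j | aa | aj | ESE | SjS | UUj; E -> j | ESE | SjS | UUj; U -> j | UUj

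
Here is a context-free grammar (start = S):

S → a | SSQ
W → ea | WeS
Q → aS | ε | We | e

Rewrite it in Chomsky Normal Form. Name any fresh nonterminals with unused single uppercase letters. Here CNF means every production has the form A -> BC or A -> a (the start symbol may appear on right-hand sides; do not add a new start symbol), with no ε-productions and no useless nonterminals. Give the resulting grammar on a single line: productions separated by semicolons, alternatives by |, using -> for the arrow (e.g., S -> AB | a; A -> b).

S -> a | SC | SS; A -> e; B -> a; C -> SQ; D -> AS; Q -> e | BS | WA; W -> AB | WD

Nullable: {Q}; after ε-elimination: S -> a | SS | SSQ; Q -> e | We | aS; W -> ea | WeS.
No unit productions to eliminate.
TERM: introduce B -> a, A -> e and substitute in every rule of length ≥2.
BIN: S -> SSQ becomes S -> SC, C -> SQ; W -> WAS becomes W -> WD, D -> AS.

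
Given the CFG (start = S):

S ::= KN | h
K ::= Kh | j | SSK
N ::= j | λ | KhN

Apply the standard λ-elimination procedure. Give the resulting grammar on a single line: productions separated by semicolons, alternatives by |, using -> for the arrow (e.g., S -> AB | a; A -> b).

S -> K | h | KN; K -> j | Kh | SSK; N -> j | Kh | KhN

Nullable set: {N}.
S -> KN: N nullable, giving K | KN.
Drop N -> λ.
N -> KhN: N nullable, giving Kh | KhN.
Unchanged (no nullable symbols): S -> h; K -> Kh; K -> SSK; K -> j; N -> j.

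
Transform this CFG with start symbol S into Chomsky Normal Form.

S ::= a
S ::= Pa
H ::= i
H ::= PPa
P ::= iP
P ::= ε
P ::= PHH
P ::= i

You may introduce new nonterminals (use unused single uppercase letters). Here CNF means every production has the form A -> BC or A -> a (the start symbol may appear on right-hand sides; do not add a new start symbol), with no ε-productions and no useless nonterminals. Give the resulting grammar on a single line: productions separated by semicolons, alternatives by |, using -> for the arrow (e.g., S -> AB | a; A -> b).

Nullable: {P}; after ε-elimination: S -> a | Pa; H -> a | i | Pa | PPa; P -> i | HH | iP | PHH.
No unit productions to eliminate.
TERM: introduce A -> a, B -> i and substitute in every rule of length ≥2.
BIN: H -> PPA becomes H -> PC, C -> PA; P -> PHH becomes P -> PD, D -> HH.

S -> a | PA; A -> a; B -> i; C -> PA; D -> HH; H -> a | i | PA | PC; P -> i | BP | HH | PD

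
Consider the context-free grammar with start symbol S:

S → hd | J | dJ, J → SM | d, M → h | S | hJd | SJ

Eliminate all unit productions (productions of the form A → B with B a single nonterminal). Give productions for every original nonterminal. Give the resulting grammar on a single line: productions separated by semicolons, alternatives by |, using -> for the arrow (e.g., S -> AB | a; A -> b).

S -> d | SM | dJ | hd; J -> d | SM; M -> d | h | SJ | SM | dJ | hd | hJd

Unit productions: M->S, S->J.
Unit pairs (A ⇒* B via units): (M,J), (M,S), (S,J).
S: inherits non-unit rules of {J, S} → SM | d | dJ | hd.
J: inherits non-unit rules of {J} → SM | d.
M: inherits non-unit rules of {J, M, S} → SJ | SM | d | dJ | h | hJd | hd.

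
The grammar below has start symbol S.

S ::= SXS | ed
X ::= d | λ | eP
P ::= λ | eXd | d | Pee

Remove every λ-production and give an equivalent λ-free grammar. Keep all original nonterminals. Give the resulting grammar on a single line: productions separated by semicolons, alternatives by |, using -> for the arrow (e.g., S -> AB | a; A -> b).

Nullable set: {P, X}.
S -> SXS: X nullable, giving SS | SXS.
Drop P -> λ.
P -> Pee: P nullable, giving Pee | ee.
P -> eXd: X nullable, giving eXd | ed.
Drop X -> λ.
X -> eP: P nullable, giving e | eP.
Unchanged (no nullable symbols): S -> ed; P -> d; X -> d.

S -> SS | ed | SXS; P -> d | ed | ee | Pee | eXd; X -> d | e | eP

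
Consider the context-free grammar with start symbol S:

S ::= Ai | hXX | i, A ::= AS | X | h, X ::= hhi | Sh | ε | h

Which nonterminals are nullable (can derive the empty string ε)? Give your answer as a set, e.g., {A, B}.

Directly nullable (have an ε-rule): {X}.
A is nullable via A -> X (every symbol on the right is already known nullable).
Not nullable: S — each has a terminal in every rule's right-hand side or depends on a non-nullable symbol.

{A, X}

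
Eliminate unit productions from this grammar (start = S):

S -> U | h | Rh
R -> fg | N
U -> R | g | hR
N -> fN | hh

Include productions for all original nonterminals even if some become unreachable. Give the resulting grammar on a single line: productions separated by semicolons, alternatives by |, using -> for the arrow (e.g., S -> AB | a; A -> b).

S -> g | h | Rh | fN | fg | hR | hh; N -> fN | hh; R -> fN | fg | hh; U -> g | fN | fg | hR | hh

Unit productions: R->N, S->U, U->R.
Unit pairs (A ⇒* B via units): (R,N), (S,N), (S,R), (S,U), (U,N), (U,R).
S: inherits non-unit rules of {N, R, S, U} → Rh | fN | fg | g | h | hR | hh.
N: inherits non-unit rules of {N} → fN | hh.
R: inherits non-unit rules of {N, R} → fN | fg | hh.
U: inherits non-unit rules of {N, R, U} → fN | fg | g | hR | hh.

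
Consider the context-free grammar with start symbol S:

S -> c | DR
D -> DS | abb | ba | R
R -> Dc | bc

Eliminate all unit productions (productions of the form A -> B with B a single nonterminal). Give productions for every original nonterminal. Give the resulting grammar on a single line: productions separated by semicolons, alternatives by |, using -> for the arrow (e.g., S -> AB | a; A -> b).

S -> c | DR; D -> DS | Dc | ba | bc | abb; R -> Dc | bc

Unit productions: D->R.
Unit pairs (A ⇒* B via units): (D,R).
S: inherits non-unit rules of {S} → DR | c.
D: inherits non-unit rules of {D, R} → DS | Dc | abb | ba | bc.
R: inherits non-unit rules of {R} → Dc | bc.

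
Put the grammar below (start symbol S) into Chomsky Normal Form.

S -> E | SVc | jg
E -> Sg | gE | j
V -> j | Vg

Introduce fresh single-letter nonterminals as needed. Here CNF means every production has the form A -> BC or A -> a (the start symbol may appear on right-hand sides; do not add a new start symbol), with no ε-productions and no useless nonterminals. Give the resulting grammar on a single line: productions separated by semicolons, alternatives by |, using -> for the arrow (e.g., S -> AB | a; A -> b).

No ε-productions.
After unit-elimination: S -> j | Sg | gE | jg | SVc; E -> j | Sg | gE; V -> j | Vg.
TERM: introduce B -> c, A -> g, C -> j and substitute in every rule of length ≥2.
BIN: S -> SVB becomes S -> SD, D -> VB.

S -> j | AE | CA | SA | SD; A -> g; B -> c; C -> j; D -> VB; E -> j | AE | SA; V -> j | VA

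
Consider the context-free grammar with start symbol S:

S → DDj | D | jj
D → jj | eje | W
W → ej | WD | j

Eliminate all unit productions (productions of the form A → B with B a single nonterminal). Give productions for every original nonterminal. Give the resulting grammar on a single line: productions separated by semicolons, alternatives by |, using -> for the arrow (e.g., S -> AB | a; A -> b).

S -> j | WD | ej | jj | DDj | eje; D -> j | WD | ej | jj | eje; W -> j | WD | ej

Unit productions: D->W, S->D.
Unit pairs (A ⇒* B via units): (D,W), (S,D), (S,W).
S: inherits non-unit rules of {D, S, W} → DDj | WD | ej | eje | j | jj.
D: inherits non-unit rules of {D, W} → WD | ej | eje | j | jj.
W: inherits non-unit rules of {W} → WD | ej | j.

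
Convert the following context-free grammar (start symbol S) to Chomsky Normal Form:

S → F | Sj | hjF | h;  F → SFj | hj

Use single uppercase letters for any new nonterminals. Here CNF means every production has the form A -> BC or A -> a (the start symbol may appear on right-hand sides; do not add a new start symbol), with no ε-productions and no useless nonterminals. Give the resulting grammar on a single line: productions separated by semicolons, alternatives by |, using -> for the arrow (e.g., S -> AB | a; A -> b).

No ε-productions.
After unit-elimination: S -> h | Sj | hj | SFj | hjF; F -> hj | SFj.
TERM: introduce B -> h, A -> j and substitute in every rule of length ≥2.
BIN: F -> SFA becomes F -> SC, C -> FA; S -> BAF becomes S -> BD, D -> AF; S -> SFA becomes S -> SE, E -> FA.

S -> h | BA | BD | SA | SE; A -> j; B -> h; C -> FA; D -> AF; E -> FA; F -> BA | SC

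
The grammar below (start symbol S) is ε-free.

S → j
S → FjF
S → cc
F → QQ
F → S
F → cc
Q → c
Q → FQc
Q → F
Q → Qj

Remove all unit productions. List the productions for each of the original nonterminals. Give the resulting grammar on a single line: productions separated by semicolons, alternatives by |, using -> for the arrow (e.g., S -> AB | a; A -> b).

Unit productions: F->S, Q->F.
Unit pairs (A ⇒* B via units): (F,S), (Q,F), (Q,S).
S: inherits non-unit rules of {S} → FjF | cc | j.
F: inherits non-unit rules of {F, S} → FjF | QQ | cc | j.
Q: inherits non-unit rules of {F, Q, S} → FQc | FjF | QQ | Qj | c | cc | j.

S -> j | cc | FjF; F -> j | QQ | cc | FjF; Q -> c | j | QQ | Qj | cc | FQc | FjF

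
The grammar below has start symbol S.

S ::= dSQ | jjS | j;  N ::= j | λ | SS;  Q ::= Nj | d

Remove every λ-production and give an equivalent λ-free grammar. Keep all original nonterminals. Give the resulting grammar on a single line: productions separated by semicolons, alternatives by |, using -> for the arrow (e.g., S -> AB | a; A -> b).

Nullable set: {N}.
Drop N -> λ.
Q -> Nj: N nullable, giving Nj | j.
Unchanged (no nullable symbols): S -> dSQ; S -> j; S -> jjS; N -> SS; N -> j; Q -> d.

S -> j | dSQ | jjS; N -> j | SS; Q -> d | j | Nj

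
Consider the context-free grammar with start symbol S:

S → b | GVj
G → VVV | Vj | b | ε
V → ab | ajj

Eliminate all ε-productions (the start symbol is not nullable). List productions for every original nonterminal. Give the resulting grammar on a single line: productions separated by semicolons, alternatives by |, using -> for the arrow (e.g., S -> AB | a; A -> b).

Nullable set: {G}.
S -> GVj: G nullable, giving GVj | Vj.
Drop G -> ε.
Unchanged (no nullable symbols): S -> b; G -> VVV; G -> Vj; G -> b; V -> ab; V -> ajj.

S -> b | Vj | GVj; G -> b | Vj | VVV; V -> ab | ajj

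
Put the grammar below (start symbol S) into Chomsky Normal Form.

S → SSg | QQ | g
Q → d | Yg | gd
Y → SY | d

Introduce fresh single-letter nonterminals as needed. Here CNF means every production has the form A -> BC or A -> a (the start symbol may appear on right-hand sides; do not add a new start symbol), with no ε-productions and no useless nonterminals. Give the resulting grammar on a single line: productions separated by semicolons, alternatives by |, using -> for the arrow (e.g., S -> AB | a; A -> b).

No ε-productions.
No unit productions to eliminate.
TERM: introduce B -> d, A -> g and substitute in every rule of length ≥2.
BIN: S -> SSA becomes S -> SC, C -> SA.

S -> g | QQ | SC; A -> g; B -> d; C -> SA; Q -> d | AB | YA; Y -> d | SY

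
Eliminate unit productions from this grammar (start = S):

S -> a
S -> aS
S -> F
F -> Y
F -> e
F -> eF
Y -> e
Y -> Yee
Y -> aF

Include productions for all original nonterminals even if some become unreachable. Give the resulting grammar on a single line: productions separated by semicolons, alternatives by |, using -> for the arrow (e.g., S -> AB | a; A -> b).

Unit productions: F->Y, S->F.
Unit pairs (A ⇒* B via units): (F,Y), (S,F), (S,Y).
S: inherits non-unit rules of {F, S, Y} → Yee | a | aF | aS | e | eF.
F: inherits non-unit rules of {F, Y} → Yee | aF | e | eF.
Y: inherits non-unit rules of {Y} → Yee | aF | e.

S -> a | e | aF | aS | eF | Yee; F -> e | aF | eF | Yee; Y -> e | aF | Yee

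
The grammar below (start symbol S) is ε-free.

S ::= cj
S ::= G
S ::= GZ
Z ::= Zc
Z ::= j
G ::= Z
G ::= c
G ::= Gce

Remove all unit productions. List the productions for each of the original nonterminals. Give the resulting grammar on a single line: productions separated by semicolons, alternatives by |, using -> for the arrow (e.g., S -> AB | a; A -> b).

Unit productions: G->Z, S->G.
Unit pairs (A ⇒* B via units): (G,Z), (S,G), (S,Z).
S: inherits non-unit rules of {G, S, Z} → GZ | Gce | Zc | c | cj | j.
G: inherits non-unit rules of {G, Z} → Gce | Zc | c | j.
Z: inherits non-unit rules of {Z} → Zc | j.

S -> c | j | GZ | Zc | cj | Gce; G -> c | j | Zc | Gce; Z -> j | Zc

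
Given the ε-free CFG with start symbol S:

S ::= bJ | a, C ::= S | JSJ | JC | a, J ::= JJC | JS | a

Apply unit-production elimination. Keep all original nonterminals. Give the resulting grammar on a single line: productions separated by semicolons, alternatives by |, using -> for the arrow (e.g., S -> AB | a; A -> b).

Unit productions: C->S.
Unit pairs (A ⇒* B via units): (C,S).
S: inherits non-unit rules of {S} → a | bJ.
C: inherits non-unit rules of {C, S} → JC | JSJ | a | bJ.
J: inherits non-unit rules of {J} → JJC | JS | a.

S -> a | bJ; C -> a | JC | bJ | JSJ; J -> a | JS | JJC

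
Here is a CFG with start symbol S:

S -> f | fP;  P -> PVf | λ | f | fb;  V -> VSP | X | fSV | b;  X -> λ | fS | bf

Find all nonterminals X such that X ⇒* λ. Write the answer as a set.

Directly nullable (have an ε-rule): {P, X}.
V is nullable via V -> X (every symbol on the right is already known nullable).
Not nullable: S — each has a terminal in every rule's right-hand side or depends on a non-nullable symbol.

{P, V, X}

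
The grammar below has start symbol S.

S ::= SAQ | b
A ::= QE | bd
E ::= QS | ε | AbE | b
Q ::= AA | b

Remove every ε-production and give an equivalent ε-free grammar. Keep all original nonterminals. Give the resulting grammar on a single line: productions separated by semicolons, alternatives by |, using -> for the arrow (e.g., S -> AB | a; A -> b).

S -> b | SAQ; A -> Q | QE | bd; E -> b | Ab | QS | AbE; Q -> b | AA

Nullable set: {E}.
A -> QE: E nullable, giving Q | QE.
Drop E -> ε.
E -> AbE: E nullable, giving Ab | AbE.
Unchanged (no nullable symbols): S -> SAQ; S -> b; A -> bd; E -> QS; E -> b; Q -> AA; Q -> b.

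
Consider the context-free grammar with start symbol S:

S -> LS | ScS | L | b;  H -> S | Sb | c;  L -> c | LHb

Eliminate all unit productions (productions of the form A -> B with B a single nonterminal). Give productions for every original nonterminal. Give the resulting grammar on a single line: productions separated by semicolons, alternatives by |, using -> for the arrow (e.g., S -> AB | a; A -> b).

Unit productions: H->S, S->L.
Unit pairs (A ⇒* B via units): (H,L), (H,S), (S,L).
S: inherits non-unit rules of {L, S} → LHb | LS | ScS | b | c.
H: inherits non-unit rules of {H, L, S} → LHb | LS | Sb | ScS | b | c.
L: inherits non-unit rules of {L} → LHb | c.

S -> b | c | LS | LHb | ScS; H -> b | c | LS | Sb | LHb | ScS; L -> c | LHb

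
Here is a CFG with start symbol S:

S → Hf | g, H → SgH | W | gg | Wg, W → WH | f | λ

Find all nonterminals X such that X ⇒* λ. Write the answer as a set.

{H, W}

Directly nullable (have an ε-rule): {W}.
H is nullable via H -> W (every symbol on the right is already known nullable).
Not nullable: S — each has a terminal in every rule's right-hand side or depends on a non-nullable symbol.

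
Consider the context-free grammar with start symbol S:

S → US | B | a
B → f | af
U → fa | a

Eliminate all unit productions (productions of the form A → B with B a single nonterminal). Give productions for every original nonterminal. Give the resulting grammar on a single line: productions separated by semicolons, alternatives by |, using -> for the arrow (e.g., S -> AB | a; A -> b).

Unit productions: S->B.
Unit pairs (A ⇒* B via units): (S,B).
S: inherits non-unit rules of {B, S} → US | a | af | f.
B: inherits non-unit rules of {B} → af | f.
U: inherits non-unit rules of {U} → a | fa.

S -> a | f | US | af; B -> f | af; U -> a | fa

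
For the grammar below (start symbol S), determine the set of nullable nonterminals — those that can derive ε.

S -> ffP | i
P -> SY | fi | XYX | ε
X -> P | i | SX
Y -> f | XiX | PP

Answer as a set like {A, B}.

Directly nullable (have an ε-rule): {P}.
X is nullable via X -> P (every symbol on the right is already known nullable).
Y is nullable via Y -> PP (every symbol on the right is already known nullable).
Not nullable: S — each has a terminal in every rule's right-hand side or depends on a non-nullable symbol.

{P, X, Y}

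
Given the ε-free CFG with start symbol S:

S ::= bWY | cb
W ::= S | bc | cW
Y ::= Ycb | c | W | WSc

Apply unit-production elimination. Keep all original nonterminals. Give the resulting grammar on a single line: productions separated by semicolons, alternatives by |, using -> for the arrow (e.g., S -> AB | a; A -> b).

Unit productions: W->S, Y->W.
Unit pairs (A ⇒* B via units): (W,S), (Y,S), (Y,W).
S: inherits non-unit rules of {S} → bWY | cb.
W: inherits non-unit rules of {S, W} → bWY | bc | cW | cb.
Y: inherits non-unit rules of {S, W, Y} → WSc | Ycb | bWY | bc | c | cW | cb.

S -> cb | bWY; W -> bc | cW | cb | bWY; Y -> c | bc | cW | cb | WSc | Ycb | bWY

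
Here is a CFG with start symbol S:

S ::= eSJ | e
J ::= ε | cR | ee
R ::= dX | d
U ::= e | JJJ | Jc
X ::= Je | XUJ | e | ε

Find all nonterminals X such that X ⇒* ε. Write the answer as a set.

Directly nullable (have an ε-rule): {J, X}.
U is nullable via U -> JJJ (every symbol on the right is already known nullable).
Not nullable: R, S — each has a terminal in every rule's right-hand side or depends on a non-nullable symbol.

{J, U, X}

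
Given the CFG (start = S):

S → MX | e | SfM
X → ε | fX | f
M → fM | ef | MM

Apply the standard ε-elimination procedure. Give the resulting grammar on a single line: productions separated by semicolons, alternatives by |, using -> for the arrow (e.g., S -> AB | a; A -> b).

S -> M | e | MX | SfM; M -> MM | ef | fM; X -> f | fX

Nullable set: {X}.
S -> MX: X nullable, giving M | MX.
Drop X -> ε.
X -> fX: X nullable, giving f | fX.
Unchanged (no nullable symbols): S -> SfM; S -> e; M -> MM; M -> ef; M -> fM; X -> f.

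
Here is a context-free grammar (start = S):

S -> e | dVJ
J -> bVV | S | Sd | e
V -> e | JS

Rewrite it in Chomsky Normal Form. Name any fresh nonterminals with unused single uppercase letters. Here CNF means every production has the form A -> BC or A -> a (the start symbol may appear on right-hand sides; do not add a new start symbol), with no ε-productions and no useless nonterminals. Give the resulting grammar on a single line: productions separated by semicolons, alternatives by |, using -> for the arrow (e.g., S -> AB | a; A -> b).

S -> e | AE; A -> d; B -> b; C -> VJ; D -> VV; E -> VJ; J -> e | AC | BD | SA; V -> e | JS

No ε-productions.
After unit-elimination: S -> e | dVJ; J -> e | Sd | bVV | dVJ; V -> e | JS.
TERM: introduce B -> b, A -> d and substitute in every rule of length ≥2.
BIN: J -> AVJ becomes J -> AC, C -> VJ; J -> BVV becomes J -> BD, D -> VV; S -> AVJ becomes S -> AE, E -> VJ.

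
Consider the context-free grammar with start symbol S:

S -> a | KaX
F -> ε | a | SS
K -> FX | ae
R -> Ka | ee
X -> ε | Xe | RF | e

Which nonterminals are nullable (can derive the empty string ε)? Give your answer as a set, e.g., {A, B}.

{F, K, X}

Directly nullable (have an ε-rule): {F, X}.
K is nullable via K -> FX (every symbol on the right is already known nullable).
Not nullable: R, S — each has a terminal in every rule's right-hand side or depends on a non-nullable symbol.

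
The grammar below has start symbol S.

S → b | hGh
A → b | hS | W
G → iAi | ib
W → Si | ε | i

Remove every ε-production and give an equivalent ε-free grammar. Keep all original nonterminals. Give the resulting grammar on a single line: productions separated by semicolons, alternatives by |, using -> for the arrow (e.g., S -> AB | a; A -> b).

S -> b | hGh; A -> W | b | hS; G -> ib | ii | iAi; W -> i | Si

Nullable set: {A, W}.
A -> W: W nullable, giving W.
G -> iAi: A nullable, giving iAi | ii.
Drop W -> ε.
Unchanged (no nullable symbols): S -> b; S -> hGh; A -> b; A -> hS; G -> ib; W -> Si; W -> i.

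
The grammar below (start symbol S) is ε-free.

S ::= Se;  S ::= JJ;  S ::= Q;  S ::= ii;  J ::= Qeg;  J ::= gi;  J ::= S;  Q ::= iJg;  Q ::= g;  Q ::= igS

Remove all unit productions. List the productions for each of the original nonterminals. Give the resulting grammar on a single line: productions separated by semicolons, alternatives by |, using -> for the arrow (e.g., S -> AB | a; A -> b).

Unit productions: J->S, S->Q.
Unit pairs (A ⇒* B via units): (J,Q), (J,S), (S,Q).
S: inherits non-unit rules of {Q, S} → JJ | Se | g | iJg | igS | ii.
J: inherits non-unit rules of {J, Q, S} → JJ | Qeg | Se | g | gi | iJg | igS | ii.
Q: inherits non-unit rules of {Q} → g | iJg | igS.

S -> g | JJ | Se | ii | iJg | igS; J -> g | JJ | Se | gi | ii | Qeg | iJg | igS; Q -> g | iJg | igS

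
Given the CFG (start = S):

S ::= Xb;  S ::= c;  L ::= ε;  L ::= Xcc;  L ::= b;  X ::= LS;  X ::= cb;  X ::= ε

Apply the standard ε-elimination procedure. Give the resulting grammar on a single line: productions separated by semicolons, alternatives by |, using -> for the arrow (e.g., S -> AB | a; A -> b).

S -> b | c | Xb; L -> b | cc | Xcc; X -> S | LS | cb

Nullable set: {L, X}.
S -> Xb: X nullable, giving Xb | b.
Drop L -> ε.
L -> Xcc: X nullable, giving Xcc | cc.
Drop X -> ε.
X -> LS: L nullable, giving LS | S.
Unchanged (no nullable symbols): S -> c; L -> b; X -> cb.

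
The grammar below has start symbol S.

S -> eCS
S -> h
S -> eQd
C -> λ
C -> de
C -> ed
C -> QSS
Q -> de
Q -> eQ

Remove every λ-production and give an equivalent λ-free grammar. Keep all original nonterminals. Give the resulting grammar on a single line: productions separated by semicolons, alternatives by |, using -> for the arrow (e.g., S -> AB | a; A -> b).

S -> h | eS | eCS | eQd; C -> de | ed | QSS; Q -> de | eQ

Nullable set: {C}.
S -> eCS: C nullable, giving eCS | eS.
Drop C -> λ.
Unchanged (no nullable symbols): S -> eQd; S -> h; C -> QSS; C -> de; C -> ed; Q -> de; Q -> eQ.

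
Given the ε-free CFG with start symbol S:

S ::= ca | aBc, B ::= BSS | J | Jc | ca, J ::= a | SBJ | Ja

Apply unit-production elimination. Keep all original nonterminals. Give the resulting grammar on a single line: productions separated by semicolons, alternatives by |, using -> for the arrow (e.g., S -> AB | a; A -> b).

Unit productions: B->J.
Unit pairs (A ⇒* B via units): (B,J).
S: inherits non-unit rules of {S} → aBc | ca.
B: inherits non-unit rules of {B, J} → BSS | Ja | Jc | SBJ | a | ca.
J: inherits non-unit rules of {J} → Ja | SBJ | a.

S -> ca | aBc; B -> a | Ja | Jc | ca | BSS | SBJ; J -> a | Ja | SBJ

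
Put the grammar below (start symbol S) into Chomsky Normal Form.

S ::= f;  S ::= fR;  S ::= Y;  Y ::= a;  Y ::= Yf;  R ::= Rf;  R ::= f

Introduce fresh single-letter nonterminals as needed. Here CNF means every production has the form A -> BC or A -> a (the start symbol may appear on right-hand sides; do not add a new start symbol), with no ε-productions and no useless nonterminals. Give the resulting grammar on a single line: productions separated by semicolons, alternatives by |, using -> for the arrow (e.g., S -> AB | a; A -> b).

No ε-productions.
After unit-elimination: S -> a | f | Yf | fR; R -> f | Rf; Y -> a | Yf.
TERM: introduce A -> f and substitute in every rule of length ≥2.

S -> a | f | AR | YA; A -> f; R -> f | RA; Y -> a | YA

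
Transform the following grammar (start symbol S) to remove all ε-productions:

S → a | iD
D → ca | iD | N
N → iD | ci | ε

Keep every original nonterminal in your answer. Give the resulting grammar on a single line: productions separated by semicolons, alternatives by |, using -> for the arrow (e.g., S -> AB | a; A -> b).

S -> a | i | iD; D -> N | i | ca | iD; N -> i | ci | iD

Nullable set: {D, N}.
S -> iD: D nullable, giving i | iD.
D -> N: N nullable, giving N.
D -> iD: D nullable, giving i | iD.
Drop N -> ε.
N -> iD: D nullable, giving i | iD.
Unchanged (no nullable symbols): S -> a; D -> ca; N -> ci.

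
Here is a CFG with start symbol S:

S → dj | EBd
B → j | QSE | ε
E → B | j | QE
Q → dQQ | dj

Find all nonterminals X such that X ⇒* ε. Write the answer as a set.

Directly nullable (have an ε-rule): {B}.
E is nullable via E -> B (every symbol on the right is already known nullable).
Not nullable: Q, S — each has a terminal in every rule's right-hand side or depends on a non-nullable symbol.

{B, E}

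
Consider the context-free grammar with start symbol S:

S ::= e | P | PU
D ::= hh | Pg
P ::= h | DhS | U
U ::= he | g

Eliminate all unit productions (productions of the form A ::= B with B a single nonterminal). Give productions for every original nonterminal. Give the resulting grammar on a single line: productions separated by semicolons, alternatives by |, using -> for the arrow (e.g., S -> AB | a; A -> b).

S -> e | g | h | PU | he | DhS; D -> Pg | hh; P -> g | h | he | DhS; U -> g | he

Unit productions: P->U, S->P.
Unit pairs (A ⇒* B via units): (P,U), (S,P), (S,U).
S: inherits non-unit rules of {P, S, U} → DhS | PU | e | g | h | he.
D: inherits non-unit rules of {D} → Pg | hh.
P: inherits non-unit rules of {P, U} → DhS | g | h | he.
U: inherits non-unit rules of {U} → g | he.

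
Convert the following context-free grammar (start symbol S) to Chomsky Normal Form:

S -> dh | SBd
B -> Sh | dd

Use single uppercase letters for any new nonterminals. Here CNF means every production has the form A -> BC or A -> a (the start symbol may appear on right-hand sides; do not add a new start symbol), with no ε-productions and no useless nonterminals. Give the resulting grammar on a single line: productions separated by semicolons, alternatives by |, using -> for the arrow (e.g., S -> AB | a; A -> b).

No ε-productions.
No unit productions to eliminate.
TERM: introduce C -> d, A -> h and substitute in every rule of length ≥2.
BIN: S -> SBC becomes S -> SD, D -> BC.

S -> CA | SD; A -> h; B -> CC | SA; C -> d; D -> BC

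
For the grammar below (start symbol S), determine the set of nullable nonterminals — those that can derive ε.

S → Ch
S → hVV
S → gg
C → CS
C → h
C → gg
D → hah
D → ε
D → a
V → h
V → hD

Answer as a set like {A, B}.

{D}

Directly nullable (have an ε-rule): {D}.
Not nullable: C, S, V — each has a terminal in every rule's right-hand side or depends on a non-nullable symbol.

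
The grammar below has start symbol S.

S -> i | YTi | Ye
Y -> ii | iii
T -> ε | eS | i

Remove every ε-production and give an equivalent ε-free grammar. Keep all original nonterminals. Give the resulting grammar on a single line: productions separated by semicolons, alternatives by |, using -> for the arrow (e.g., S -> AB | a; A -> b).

Nullable set: {T}.
S -> YTi: T nullable, giving YTi | Yi.
Drop T -> ε.
Unchanged (no nullable symbols): S -> Ye; S -> i; T -> eS; T -> i; Y -> ii; Y -> iii.

S -> i | Ye | Yi | YTi; T -> i | eS; Y -> ii | iii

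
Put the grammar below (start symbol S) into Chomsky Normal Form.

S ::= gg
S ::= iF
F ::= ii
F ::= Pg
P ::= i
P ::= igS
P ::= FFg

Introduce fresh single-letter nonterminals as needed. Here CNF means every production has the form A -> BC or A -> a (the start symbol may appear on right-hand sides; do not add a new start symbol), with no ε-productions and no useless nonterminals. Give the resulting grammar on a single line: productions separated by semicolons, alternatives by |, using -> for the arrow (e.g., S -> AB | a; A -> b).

No ε-productions.
No unit productions to eliminate.
TERM: introduce A -> g, B -> i and substitute in every rule of length ≥2.
BIN: P -> BAS becomes P -> BC, C -> AS; P -> FFA becomes P -> FD, D -> FA.

S -> AA | BF; A -> g; B -> i; C -> AS; D -> FA; F -> BB | PA; P -> i | BC | FD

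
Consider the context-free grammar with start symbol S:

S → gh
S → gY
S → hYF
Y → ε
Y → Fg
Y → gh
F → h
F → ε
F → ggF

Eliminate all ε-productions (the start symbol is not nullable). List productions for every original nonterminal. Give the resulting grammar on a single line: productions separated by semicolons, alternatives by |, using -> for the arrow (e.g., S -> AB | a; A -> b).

Nullable set: {F, Y}.
S -> gY: Y nullable, giving g | gY.
S -> hYF: Y, F nullable, giving h | hF | hY | hYF.
Drop F -> ε.
F -> ggF: F nullable, giving gg | ggF.
Drop Y -> ε.
Y -> Fg: F nullable, giving Fg | g.
Unchanged (no nullable symbols): S -> gh; F -> h; Y -> gh.

S -> g | h | gY | gh | hF | hY | hYF; F -> h | gg | ggF; Y -> g | Fg | gh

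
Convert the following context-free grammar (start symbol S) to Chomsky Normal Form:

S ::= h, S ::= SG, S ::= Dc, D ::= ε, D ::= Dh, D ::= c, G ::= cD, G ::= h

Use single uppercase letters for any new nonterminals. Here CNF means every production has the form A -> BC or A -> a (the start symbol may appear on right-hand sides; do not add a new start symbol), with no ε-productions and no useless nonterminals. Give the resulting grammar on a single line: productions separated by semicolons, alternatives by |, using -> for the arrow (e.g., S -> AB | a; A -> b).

Nullable: {D}; after ε-elimination: S -> c | h | Dc | SG; D -> c | h | Dh; G -> c | h | cD.
No unit productions to eliminate.
TERM: introduce B -> c, A -> h and substitute in every rule of length ≥2.

S -> c | h | DB | SG; A -> h; B -> c; D -> c | h | DA; G -> c | h | BD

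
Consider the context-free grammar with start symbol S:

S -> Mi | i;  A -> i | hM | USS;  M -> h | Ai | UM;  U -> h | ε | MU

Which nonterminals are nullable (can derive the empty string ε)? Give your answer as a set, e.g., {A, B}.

Directly nullable (have an ε-rule): {U}.
Not nullable: A, M, S — each has a terminal in every rule's right-hand side or depends on a non-nullable symbol.

{U}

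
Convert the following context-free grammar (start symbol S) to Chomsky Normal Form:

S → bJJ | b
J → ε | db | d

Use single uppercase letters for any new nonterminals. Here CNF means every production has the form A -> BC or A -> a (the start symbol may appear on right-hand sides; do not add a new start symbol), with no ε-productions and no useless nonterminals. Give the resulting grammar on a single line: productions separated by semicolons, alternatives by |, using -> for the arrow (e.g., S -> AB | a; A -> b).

S -> b | BC | BJ; A -> d; B -> b; C -> JJ; J -> d | AB

Nullable: {J}; after ε-elimination: S -> b | bJ | bJJ; J -> d | db.
No unit productions to eliminate.
TERM: introduce B -> b, A -> d and substitute in every rule of length ≥2.
BIN: S -> BJJ becomes S -> BC, C -> JJ.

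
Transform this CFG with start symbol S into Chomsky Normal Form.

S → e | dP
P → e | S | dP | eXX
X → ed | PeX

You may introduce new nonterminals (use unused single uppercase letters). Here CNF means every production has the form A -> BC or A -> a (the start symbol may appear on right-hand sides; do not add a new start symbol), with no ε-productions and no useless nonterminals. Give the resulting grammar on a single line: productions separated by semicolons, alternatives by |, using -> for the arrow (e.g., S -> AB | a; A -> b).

S -> e | AP; A -> d; B -> e; C -> XX; D -> BX; P -> e | AP | BC; X -> BA | PD

No ε-productions.
After unit-elimination: S -> e | dP; P -> e | dP | eXX; X -> ed | PeX.
TERM: introduce A -> d, B -> e and substitute in every rule of length ≥2.
BIN: P -> BXX becomes P -> BC, C -> XX; X -> PBX becomes X -> PD, D -> BX.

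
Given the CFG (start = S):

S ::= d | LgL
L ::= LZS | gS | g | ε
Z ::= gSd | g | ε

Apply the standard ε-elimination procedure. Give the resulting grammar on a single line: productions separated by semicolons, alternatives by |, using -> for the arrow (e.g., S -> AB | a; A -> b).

Nullable set: {L, Z}.
S -> LgL: L, L nullable, giving Lg | LgL | g | gL.
Drop L -> ε.
L -> LZS: L, Z nullable, giving LS | LZS | S | ZS.
Drop Z -> ε.
Unchanged (no nullable symbols): S -> d; L -> g; L -> gS; Z -> g; Z -> gSd.

S -> d | g | Lg | gL | LgL; L -> S | g | LS | ZS | gS | LZS; Z -> g | gSd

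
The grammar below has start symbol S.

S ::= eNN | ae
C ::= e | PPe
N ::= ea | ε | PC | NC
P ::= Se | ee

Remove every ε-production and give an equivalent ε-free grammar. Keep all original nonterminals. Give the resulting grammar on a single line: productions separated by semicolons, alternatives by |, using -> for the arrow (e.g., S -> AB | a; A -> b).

Nullable set: {N}.
S -> eNN: N, N nullable, giving e | eN | eNN.
Drop N -> ε.
N -> NC: N nullable, giving C | NC.
Unchanged (no nullable symbols): S -> ae; C -> PPe; C -> e; N -> PC; N -> ea; P -> Se; P -> ee.

S -> e | ae | eN | eNN; C -> e | PPe; N -> C | NC | PC | ea; P -> Se | ee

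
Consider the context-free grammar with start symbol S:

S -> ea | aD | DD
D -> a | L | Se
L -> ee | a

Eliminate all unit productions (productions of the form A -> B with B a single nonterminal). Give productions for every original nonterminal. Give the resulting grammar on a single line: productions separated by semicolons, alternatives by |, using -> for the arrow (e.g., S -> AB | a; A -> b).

S -> DD | aD | ea; D -> a | Se | ee; L -> a | ee

Unit productions: D->L.
Unit pairs (A ⇒* B via units): (D,L).
S: inherits non-unit rules of {S} → DD | aD | ea.
D: inherits non-unit rules of {D, L} → Se | a | ee.
L: inherits non-unit rules of {L} → a | ee.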